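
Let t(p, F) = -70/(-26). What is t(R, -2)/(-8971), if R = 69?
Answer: -35/116623 ≈ -0.00030011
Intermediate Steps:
t(p, F) = 35/13 (t(p, F) = -70*(-1/26) = 35/13)
t(R, -2)/(-8971) = (35/13)/(-8971) = (35/13)*(-1/8971) = -35/116623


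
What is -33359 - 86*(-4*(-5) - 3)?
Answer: -34821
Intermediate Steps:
-33359 - 86*(-4*(-5) - 3) = -33359 - 86*(20 - 3) = -33359 - 86*17 = -33359 - 1462 = -34821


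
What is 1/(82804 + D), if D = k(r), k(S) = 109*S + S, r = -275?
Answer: 1/52554 ≈ 1.9028e-5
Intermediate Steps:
k(S) = 110*S
D = -30250 (D = 110*(-275) = -30250)
1/(82804 + D) = 1/(82804 - 30250) = 1/52554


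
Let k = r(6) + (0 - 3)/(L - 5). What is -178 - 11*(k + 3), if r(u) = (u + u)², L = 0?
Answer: -9008/5 ≈ -1801.6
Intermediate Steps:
r(u) = 4*u² (r(u) = (2*u)² = 4*u²)
k = 723/5 (k = 4*6² + (0 - 3)/(0 - 5) = 4*36 - 3/(-5) = 144 - 3*(-⅕) = 144 + ⅗ = 723/5 ≈ 144.60)
-178 - 11*(k + 3) = -178 - 11*(723/5 + 3) = -178 - 11*738/5 = -178 - 1*8118/5 = -178 - 8118/5 = -9008/5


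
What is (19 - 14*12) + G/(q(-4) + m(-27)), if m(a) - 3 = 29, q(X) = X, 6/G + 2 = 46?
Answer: -91781/616 ≈ -149.00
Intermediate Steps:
G = 3/22 (G = 6/(-2 + 46) = 6/44 = 6*(1/44) = 3/22 ≈ 0.13636)
m(a) = 32 (m(a) = 3 + 29 = 32)
(19 - 14*12) + G/(q(-4) + m(-27)) = (19 - 14*12) + (3/22)/(-4 + 32) = (19 - 168) + (3/22)/28 = -149 + (1/28)*(3/22) = -149 + 3/616 = -91781/616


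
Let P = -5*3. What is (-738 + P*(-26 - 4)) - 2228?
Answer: -2516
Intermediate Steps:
P = -15
(-738 + P*(-26 - 4)) - 2228 = (-738 - 15*(-26 - 4)) - 2228 = (-738 - 15*(-30)) - 2228 = (-738 + 450) - 2228 = -288 - 2228 = -2516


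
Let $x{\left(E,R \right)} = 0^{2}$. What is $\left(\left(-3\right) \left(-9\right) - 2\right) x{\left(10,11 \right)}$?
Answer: $0$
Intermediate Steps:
$x{\left(E,R \right)} = 0$
$\left(\left(-3\right) \left(-9\right) - 2\right) x{\left(10,11 \right)} = \left(\left(-3\right) \left(-9\right) - 2\right) 0 = \left(27 - 2\right) 0 = 25 \cdot 0 = 0$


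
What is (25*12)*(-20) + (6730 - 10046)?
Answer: -9316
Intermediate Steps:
(25*12)*(-20) + (6730 - 10046) = 300*(-20) - 3316 = -6000 - 3316 = -9316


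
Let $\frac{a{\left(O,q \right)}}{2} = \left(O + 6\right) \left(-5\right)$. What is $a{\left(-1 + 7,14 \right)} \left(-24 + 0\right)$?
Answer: $2880$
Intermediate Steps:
$a{\left(O,q \right)} = -60 - 10 O$ ($a{\left(O,q \right)} = 2 \left(O + 6\right) \left(-5\right) = 2 \left(6 + O\right) \left(-5\right) = 2 \left(-30 - 5 O\right) = -60 - 10 O$)
$a{\left(-1 + 7,14 \right)} \left(-24 + 0\right) = \left(-60 - 10 \left(-1 + 7\right)\right) \left(-24 + 0\right) = \left(-60 - 60\right) \left(-24\right) = \left(-120\right) \left(-24\right) = 2880$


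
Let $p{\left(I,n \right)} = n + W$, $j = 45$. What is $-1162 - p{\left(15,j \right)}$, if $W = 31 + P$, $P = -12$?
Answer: $-1226$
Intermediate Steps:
$W = 19$ ($W = 31 - 12 = 19$)
$p{\left(I,n \right)} = 19 + n$ ($p{\left(I,n \right)} = n + 19 = 19 + n$)
$-1162 - p{\left(15,j \right)} = -1162 - \left(19 + 45\right) = -1162 - 64 = -1226$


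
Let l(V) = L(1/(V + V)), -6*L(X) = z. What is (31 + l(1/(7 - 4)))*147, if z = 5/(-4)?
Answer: 36701/8 ≈ 4587.6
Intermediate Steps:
z = -5/4 (z = 5*(-¼) = -5/4 ≈ -1.2500)
L(X) = 5/24 (L(X) = -⅙*(-5/4) = 5/24)
l(V) = 5/24
(31 + l(1/(7 - 4)))*147 = (31 + 5/24)*147 = (749/24)*147 = 36701/8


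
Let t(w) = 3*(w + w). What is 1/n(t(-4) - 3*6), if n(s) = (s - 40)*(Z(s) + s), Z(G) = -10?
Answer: 1/4264 ≈ 0.00023452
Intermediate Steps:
t(w) = 6*w (t(w) = 3*(2*w) = 6*w)
n(s) = (-40 + s)*(-10 + s) (n(s) = (s - 40)*(-10 + s) = (-40 + s)*(-10 + s))
1/n(t(-4) - 3*6) = 1/(400 + (6*(-4) - 3*6)² - 50*(6*(-4) - 3*6)) = 1/(400 + (-24 - 18)² - 50*(-24 - 18)) = 1/(400 + (-42)² - 50*(-42)) = 1/(400 + 1764 + 2100) = 1/4264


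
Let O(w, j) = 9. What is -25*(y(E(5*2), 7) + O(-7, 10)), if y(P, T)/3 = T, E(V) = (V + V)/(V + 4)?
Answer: -750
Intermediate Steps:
E(V) = 2*V/(4 + V) (E(V) = (2*V)/(4 + V) = 2*V/(4 + V))
y(P, T) = 3*T
-25*(y(E(5*2), 7) + O(-7, 10)) = -25*(3*7 + 9) = -25*(21 + 9) = -25*30 = -750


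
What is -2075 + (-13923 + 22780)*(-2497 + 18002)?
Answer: 137325710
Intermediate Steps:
-2075 + (-13923 + 22780)*(-2497 + 18002) = -2075 + 8857*15505 = -2075 + 137327785 = 137325710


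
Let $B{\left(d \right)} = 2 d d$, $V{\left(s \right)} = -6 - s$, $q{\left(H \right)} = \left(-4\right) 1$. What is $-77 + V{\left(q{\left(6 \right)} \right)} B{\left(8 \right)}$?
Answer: $-333$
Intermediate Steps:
$q{\left(H \right)} = -4$
$B{\left(d \right)} = 2 d^{2}$
$-77 + V{\left(q{\left(6 \right)} \right)} B{\left(8 \right)} = -77 + \left(-6 - -4\right) 2 \cdot 8^{2} = -77 + \left(-6 + 4\right) 2 \cdot 64 = -77 - 256 = -333$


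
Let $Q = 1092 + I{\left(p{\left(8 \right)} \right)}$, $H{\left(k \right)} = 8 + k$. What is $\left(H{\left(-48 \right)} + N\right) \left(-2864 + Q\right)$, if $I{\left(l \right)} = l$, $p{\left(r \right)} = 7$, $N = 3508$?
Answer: $-6121020$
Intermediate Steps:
$Q = 1099$ ($Q = 1092 + 7 = 1099$)
$\left(H{\left(-48 \right)} + N\right) \left(-2864 + Q\right) = \left(\left(8 - 48\right) + 3508\right) \left(-2864 + 1099\right) = \left(-40 + 3508\right) \left(-1765\right) = 3468 \left(-1765\right) = -6121020$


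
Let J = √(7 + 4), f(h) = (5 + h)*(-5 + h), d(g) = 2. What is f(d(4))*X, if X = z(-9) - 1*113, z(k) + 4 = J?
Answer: 2457 - 21*√11 ≈ 2387.4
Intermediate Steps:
f(h) = (-5 + h)*(5 + h)
J = √11 ≈ 3.3166
z(k) = -4 + √11
X = -117 + √11 (X = (-4 + √11) - 1*113 = (-4 + √11) - 113 = -117 + √11 ≈ -113.68)
f(d(4))*X = (-25 + 2²)*(-117 + √11) = (-25 + 4)*(-117 + √11) = -21*(-117 + √11) = 2457 - 21*√11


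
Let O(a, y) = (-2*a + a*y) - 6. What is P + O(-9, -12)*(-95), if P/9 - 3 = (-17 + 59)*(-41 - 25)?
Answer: -36321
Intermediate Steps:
O(a, y) = -6 - 2*a + a*y
P = -24921 (P = 27 + 9*((-17 + 59)*(-41 - 25)) = 27 + 9*(42*(-66)) = 27 + 9*(-2772) = 27 - 24948 = -24921)
P + O(-9, -12)*(-95) = -24921 + (-6 - 2*(-9) - 9*(-12))*(-95) = -24921 + (-6 + 18 + 108)*(-95) = -24921 + 120*(-95) = -24921 - 11400 = -36321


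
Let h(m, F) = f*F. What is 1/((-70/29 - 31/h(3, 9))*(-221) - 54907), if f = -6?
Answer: -1566/85347661 ≈ -1.8348e-5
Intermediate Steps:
h(m, F) = -6*F
1/((-70/29 - 31/h(3, 9))*(-221) - 54907) = 1/((-70/29 - 31/((-6*9)))*(-221) - 54907) = 1/((-70*1/29 - 31/(-54))*(-221) - 54907) = 1/((-70/29 - 31*(-1/54))*(-221) - 54907) = 1/((-70/29 + 31/54)*(-221) - 54907) = 1/(-2881/1566*(-221) - 54907) = 1/(636701/1566 - 54907) = 1/(-85347661/1566) = -1566/85347661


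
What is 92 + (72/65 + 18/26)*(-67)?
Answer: -143/5 ≈ -28.600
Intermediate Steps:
92 + (72/65 + 18/26)*(-67) = 92 + (72*(1/65) + 18*(1/26))*(-67) = 92 + (72/65 + 9/13)*(-67) = 92 + (9/5)*(-67) = 92 - 603/5 = -143/5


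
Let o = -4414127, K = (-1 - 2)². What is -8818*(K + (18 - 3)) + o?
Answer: -4625759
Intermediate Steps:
K = 9 (K = (-3)² = 9)
-8818*(K + (18 - 3)) + o = -8818*(9 + (18 - 3)) - 4414127 = -8818*(9 + 15) - 4414127 = -8818*24 - 4414127 = -211632 - 4414127 = -4625759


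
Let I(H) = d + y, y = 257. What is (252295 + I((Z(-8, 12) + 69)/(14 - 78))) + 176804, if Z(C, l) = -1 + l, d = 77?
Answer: 429433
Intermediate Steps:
I(H) = 334 (I(H) = 77 + 257 = 334)
(252295 + I((Z(-8, 12) + 69)/(14 - 78))) + 176804 = (252295 + 334) + 176804 = 252629 + 176804 = 429433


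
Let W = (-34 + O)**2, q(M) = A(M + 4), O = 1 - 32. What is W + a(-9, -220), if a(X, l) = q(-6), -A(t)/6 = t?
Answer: 4237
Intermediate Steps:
A(t) = -6*t
O = -31
q(M) = -24 - 6*M (q(M) = -6*(M + 4) = -6*(4 + M) = -24 - 6*M)
a(X, l) = 12 (a(X, l) = -24 - 6*(-6) = -24 + 36 = 12)
W = 4225 (W = (-34 - 31)**2 = (-65)**2 = 4225)
W + a(-9, -220) = 4225 + 12 = 4237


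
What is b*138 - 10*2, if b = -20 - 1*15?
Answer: -4850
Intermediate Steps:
b = -35 (b = -20 - 15 = -35)
b*138 - 10*2 = -35*138 - 10*2 = -4830 - 20 = -4850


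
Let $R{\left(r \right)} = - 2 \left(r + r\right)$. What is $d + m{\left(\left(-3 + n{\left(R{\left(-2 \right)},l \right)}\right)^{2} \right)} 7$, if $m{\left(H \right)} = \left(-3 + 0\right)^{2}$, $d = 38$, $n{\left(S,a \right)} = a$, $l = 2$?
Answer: $101$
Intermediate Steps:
$R{\left(r \right)} = - 4 r$ ($R{\left(r \right)} = - 2 \cdot 2 r = - 4 r$)
$m{\left(H \right)} = 9$ ($m{\left(H \right)} = \left(-3\right)^{2} = 9$)
$d + m{\left(\left(-3 + n{\left(R{\left(-2 \right)},l \right)}\right)^{2} \right)} 7 = 38 + 9 \cdot 7 = 38 + 63 = 101$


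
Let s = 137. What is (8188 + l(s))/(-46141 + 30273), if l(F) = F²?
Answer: -26957/15868 ≈ -1.6988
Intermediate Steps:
(8188 + l(s))/(-46141 + 30273) = (8188 + 137²)/(-46141 + 30273) = (8188 + 18769)/(-15868) = 26957*(-1/15868) = -26957/15868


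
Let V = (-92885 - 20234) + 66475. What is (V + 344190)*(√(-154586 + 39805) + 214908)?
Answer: 63945015768 + 297546*I*√114781 ≈ 6.3945e+10 + 1.0081e+8*I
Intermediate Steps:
V = -46644 (V = -113119 + 66475 = -46644)
(V + 344190)*(√(-154586 + 39805) + 214908) = (-46644 + 344190)*(√(-154586 + 39805) + 214908) = 297546*(√(-114781) + 214908) = 297546*(I*√114781 + 214908) = 297546*(214908 + I*√114781) = 63945015768 + 297546*I*√114781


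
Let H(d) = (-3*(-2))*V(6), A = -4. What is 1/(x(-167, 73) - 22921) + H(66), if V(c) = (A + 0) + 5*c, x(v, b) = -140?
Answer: 3597515/23061 ≈ 156.00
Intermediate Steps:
V(c) = -4 + 5*c (V(c) = (-4 + 0) + 5*c = -4 + 5*c)
H(d) = 156 (H(d) = (-3*(-2))*(-4 + 5*6) = 6*(-4 + 30) = 6*26 = 156)
1/(x(-167, 73) - 22921) + H(66) = 1/(-140 - 22921) + 156 = 1/(-23061) + 156 = -1/23061 + 156 = 3597515/23061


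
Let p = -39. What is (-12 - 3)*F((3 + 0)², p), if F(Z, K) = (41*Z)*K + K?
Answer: 216450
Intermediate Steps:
F(Z, K) = K + 41*K*Z (F(Z, K) = 41*K*Z + K = K + 41*K*Z)
(-12 - 3)*F((3 + 0)², p) = (-12 - 3)*(-39*(1 + 41*(3 + 0)²)) = -(-585)*(1 + 41*3²) = -(-585)*(1 + 41*9) = -(-585)*(1 + 369) = -(-585)*370 = -15*(-14430) = 216450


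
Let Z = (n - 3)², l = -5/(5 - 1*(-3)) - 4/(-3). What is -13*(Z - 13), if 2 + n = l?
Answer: -40573/576 ≈ -70.439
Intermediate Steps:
l = 17/24 (l = -5/(5 + 3) - 4*(-⅓) = -5/8 + 4/3 = 17/24 ≈ 0.70833)
n = -31/24 (n = -2 + 17/24 = -31/24 ≈ -1.2917)
Z = 10609/576 (Z = (-31/24 - 3)² = (-103/24)² = 10609/576 ≈ 18.418)
-13*(Z - 13) = -13*(10609/576 - 13) = -13*3121/576 = -40573/576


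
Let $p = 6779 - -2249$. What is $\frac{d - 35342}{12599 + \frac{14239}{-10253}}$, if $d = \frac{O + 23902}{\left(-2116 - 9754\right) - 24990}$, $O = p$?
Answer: $- \frac{445232782655}{158698651096} \approx -2.8055$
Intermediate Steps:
$p = 9028$ ($p = 6779 + 2249 = 9028$)
$O = 9028$
$d = - \frac{3293}{3686}$ ($d = \frac{9028 + 23902}{\left(-2116 - 9754\right) - 24990} = \frac{32930}{\left(-2116 - 9754\right) - 24990} = \frac{32930}{-11870 - 24990} = \frac{32930}{-36860} = 32930 \left(- \frac{1}{36860}\right) = - \frac{3293}{3686} \approx -0.89338$)
$\frac{d - 35342}{12599 + \frac{14239}{-10253}} = \frac{- \frac{3293}{3686} - 35342}{12599 + \frac{14239}{-10253}} = - \frac{130273905}{3686 \left(12599 + 14239 \left(- \frac{1}{10253}\right)\right)} = - \frac{130273905}{3686 \left(12599 - \frac{14239}{10253}\right)} = - \frac{130273905}{3686 \cdot \frac{129163308}{10253}} = \left(- \frac{130273905}{3686}\right) \frac{10253}{129163308} = - \frac{445232782655}{158698651096}$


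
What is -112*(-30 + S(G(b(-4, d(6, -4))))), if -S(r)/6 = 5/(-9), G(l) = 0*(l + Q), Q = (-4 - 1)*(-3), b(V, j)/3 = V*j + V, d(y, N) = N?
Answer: 8960/3 ≈ 2986.7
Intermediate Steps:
b(V, j) = 3*V + 3*V*j (b(V, j) = 3*(V*j + V) = 3*(V + V*j) = 3*V + 3*V*j)
Q = 15 (Q = -5*(-3) = 15)
G(l) = 0 (G(l) = 0*(l + 15) = 0*(15 + l) = 0)
S(r) = 10/3 (S(r) = -30/(-9) = -30*(-1)/9 = -6*(-5/9) = 10/3)
-112*(-30 + S(G(b(-4, d(6, -4))))) = -112*(-30 + 10/3) = -112*(-80/3) = 8960/3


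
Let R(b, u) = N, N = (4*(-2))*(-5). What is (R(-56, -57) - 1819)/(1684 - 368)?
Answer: -1779/1316 ≈ -1.3518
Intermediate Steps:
N = 40 (N = -8*(-5) = 40)
R(b, u) = 40
(R(-56, -57) - 1819)/(1684 - 368) = (40 - 1819)/(1684 - 368) = -1779/1316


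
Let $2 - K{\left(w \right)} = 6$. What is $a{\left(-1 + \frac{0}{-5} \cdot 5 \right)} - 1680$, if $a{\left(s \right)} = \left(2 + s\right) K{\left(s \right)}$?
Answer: $-1684$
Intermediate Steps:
$K{\left(w \right)} = -4$ ($K{\left(w \right)} = 2 - 6 = -4$)
$a{\left(s \right)} = -8 - 4 s$ ($a{\left(s \right)} = \left(2 + s\right) \left(-4\right) = -8 - 4 s$)
$a{\left(-1 + \frac{0}{-5} \cdot 5 \right)} - 1680 = \left(-8 - 4 \left(-1 + \frac{0}{-5} \cdot 5\right)\right) - 1680 = \left(-8 - 4 \left(-1 + 0 \left(- \frac{1}{5}\right) 5\right)\right) - 1680 = \left(-8 - 4 \left(-1 + 0 \cdot 5\right)\right) - 1680 = \left(-8 - 4 \left(-1 + 0\right)\right) - 1680 = \left(-8 - -4\right) - 1680 = \left(-8 + 4\right) - 1680 = -4 - 1680 = -1684$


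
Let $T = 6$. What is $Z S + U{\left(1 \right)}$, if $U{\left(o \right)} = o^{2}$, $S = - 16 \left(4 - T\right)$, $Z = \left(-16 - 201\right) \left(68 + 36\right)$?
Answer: $-722175$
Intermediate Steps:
$Z = -22568$ ($Z = \left(-217\right) 104 = -22568$)
$S = 32$ ($S = - 16 \left(4 - 6\right) = \left(-16\right) \left(-2\right) = 32$)
$Z S + U{\left(1 \right)} = \left(-22568\right) 32 + 1^{2} = -722176 + 1 = -722175$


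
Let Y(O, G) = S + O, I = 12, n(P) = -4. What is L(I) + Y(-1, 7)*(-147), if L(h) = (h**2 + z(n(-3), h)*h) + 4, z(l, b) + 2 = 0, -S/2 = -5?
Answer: -1199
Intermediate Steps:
S = 10 (S = -2*(-5) = 10)
z(l, b) = -2 (z(l, b) = -2 + 0 = -2)
L(h) = 4 + h**2 - 2*h (L(h) = (h**2 - 2*h) + 4 = 4 + h**2 - 2*h)
Y(O, G) = 10 + O
L(I) + Y(-1, 7)*(-147) = (4 + 12**2 - 2*12) + (10 - 1)*(-147) = (4 + 144 - 24) + 9*(-147) = 124 - 1323 = -1199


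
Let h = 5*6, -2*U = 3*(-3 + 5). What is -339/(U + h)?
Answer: -113/9 ≈ -12.556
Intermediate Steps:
U = -3 (U = -3*(-3 + 5)/2 = -3*2/2 = -1/2*6 = -3)
h = 30
-339/(U + h) = -339/(-3 + 30) = -339/27 = -339*1/27 = -113/9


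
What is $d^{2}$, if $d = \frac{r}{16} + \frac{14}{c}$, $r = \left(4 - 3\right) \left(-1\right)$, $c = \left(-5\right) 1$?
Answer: $\frac{52441}{6400} \approx 8.1939$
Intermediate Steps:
$c = -5$
$r = -1$ ($r = 1 \left(-1\right) = -1$)
$d = - \frac{229}{80}$ ($d = - \frac{1}{16} + \frac{14}{-5} = \left(-1\right) \frac{1}{16} + 14 \left(- \frac{1}{5}\right) = - \frac{1}{16} - \frac{14}{5} = - \frac{229}{80} \approx -2.8625$)
$d^{2} = \left(- \frac{229}{80}\right)^{2} = \frac{52441}{6400}$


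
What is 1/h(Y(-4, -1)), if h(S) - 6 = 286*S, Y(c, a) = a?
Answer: -1/280 ≈ -0.0035714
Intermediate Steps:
h(S) = 6 + 286*S
1/h(Y(-4, -1)) = 1/(6 + 286*(-1)) = 1/(6 - 286) = 1/(-280) = -1/280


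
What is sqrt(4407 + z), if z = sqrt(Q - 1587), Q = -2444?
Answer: sqrt(4407 + I*sqrt(4031)) ≈ 66.387 + 0.4782*I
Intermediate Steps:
z = I*sqrt(4031) (z = sqrt(-2444 - 1587) = sqrt(-4031) = I*sqrt(4031) ≈ 63.49*I)
sqrt(4407 + z) = sqrt(4407 + I*sqrt(4031))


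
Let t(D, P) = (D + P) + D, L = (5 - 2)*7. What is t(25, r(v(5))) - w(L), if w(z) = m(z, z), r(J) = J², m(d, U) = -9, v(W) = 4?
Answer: 75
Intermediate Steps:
L = 21 (L = 3*7 = 21)
t(D, P) = P + 2*D
w(z) = -9
t(25, r(v(5))) - w(L) = (4² + 2*25) - 1*(-9) = (16 + 50) + 9 = 66 + 9 = 75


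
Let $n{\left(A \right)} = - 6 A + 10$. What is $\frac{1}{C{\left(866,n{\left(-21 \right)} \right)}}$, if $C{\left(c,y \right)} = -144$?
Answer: $- \frac{1}{144} \approx -0.0069444$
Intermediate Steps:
$n{\left(A \right)} = 10 - 6 A$
$\frac{1}{C{\left(866,n{\left(-21 \right)} \right)}} = \frac{1}{-144} = - \frac{1}{144}$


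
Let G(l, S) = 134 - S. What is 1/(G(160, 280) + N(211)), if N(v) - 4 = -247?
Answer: -1/389 ≈ -0.0025707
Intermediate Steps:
N(v) = -243 (N(v) = 4 - 247 = -243)
1/(G(160, 280) + N(211)) = 1/((134 - 1*280) - 243) = 1/((134 - 280) - 243) = 1/(-146 - 243) = 1/(-389) = -1/389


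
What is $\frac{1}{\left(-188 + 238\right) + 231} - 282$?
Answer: $- \frac{79241}{281} \approx -282.0$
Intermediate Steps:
$\frac{1}{\left(-188 + 238\right) + 231} - 282 = \frac{1}{50 + 231} - 282 = \frac{1}{281} - 282 = - \frac{79241}{281}$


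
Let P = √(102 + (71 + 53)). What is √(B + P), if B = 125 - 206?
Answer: √(-81 + √226) ≈ 8.122*I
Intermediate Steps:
P = √226 (P = √(102 + 124) = √226 ≈ 15.033)
B = -81
√(B + P) = √(-81 + √226)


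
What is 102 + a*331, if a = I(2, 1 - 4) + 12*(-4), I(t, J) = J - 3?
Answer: -17772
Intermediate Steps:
I(t, J) = -3 + J
a = -54 (a = (-3 + (1 - 4)) + 12*(-4) = (-3 - 3) - 48 = -6 - 48 = -54)
102 + a*331 = 102 - 54*331 = 102 - 17874 = -17772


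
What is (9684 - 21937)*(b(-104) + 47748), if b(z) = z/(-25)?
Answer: -14627680412/25 ≈ -5.8511e+8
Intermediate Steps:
b(z) = -z/25 (b(z) = z*(-1/25) = -z/25)
(9684 - 21937)*(b(-104) + 47748) = (9684 - 21937)*(-1/25*(-104) + 47748) = -12253*(104/25 + 47748) = -12253*1193804/25 = -14627680412/25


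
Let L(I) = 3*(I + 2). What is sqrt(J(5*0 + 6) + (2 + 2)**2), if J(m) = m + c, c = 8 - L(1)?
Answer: sqrt(21) ≈ 4.5826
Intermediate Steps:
L(I) = 6 + 3*I (L(I) = 3*(2 + I) = 6 + 3*I)
c = -1 (c = 8 - (6 + 3*1) = 8 - (6 + 3) = 8 - 1*9 = 8 - 9 = -1)
J(m) = -1 + m (J(m) = m - 1 = -1 + m)
sqrt(J(5*0 + 6) + (2 + 2)**2) = sqrt((-1 + (5*0 + 6)) + (2 + 2)**2) = sqrt((-1 + (0 + 6)) + 4**2) = sqrt((-1 + 6) + 16) = sqrt(5 + 16) = sqrt(21)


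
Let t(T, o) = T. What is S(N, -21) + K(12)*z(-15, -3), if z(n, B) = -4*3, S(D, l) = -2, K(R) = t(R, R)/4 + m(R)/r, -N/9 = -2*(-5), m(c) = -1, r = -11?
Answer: -430/11 ≈ -39.091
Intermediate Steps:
N = -90 (N = -(-18)*(-5) = -9*10 = -90)
K(R) = 1/11 + R/4 (K(R) = R/4 - 1/(-11) = R*(¼) - 1*(-1/11) = R/4 + 1/11 = 1/11 + R/4)
z(n, B) = -12
S(N, -21) + K(12)*z(-15, -3) = -2 + (1/11 + (¼)*12)*(-12) = -2 + (1/11 + 3)*(-12) = -2 + (34/11)*(-12) = -2 - 408/11 = -430/11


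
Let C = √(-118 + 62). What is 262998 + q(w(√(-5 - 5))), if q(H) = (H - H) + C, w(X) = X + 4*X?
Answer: 262998 + 2*I*√14 ≈ 2.63e+5 + 7.4833*I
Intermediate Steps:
w(X) = 5*X
C = 2*I*√14 (C = √(-56) = 2*I*√14 ≈ 7.4833*I)
q(H) = 2*I*√14 (q(H) = (H - H) + 2*I*√14 = 0 + 2*I*√14 = 2*I*√14)
262998 + q(w(√(-5 - 5))) = 262998 + 2*I*√14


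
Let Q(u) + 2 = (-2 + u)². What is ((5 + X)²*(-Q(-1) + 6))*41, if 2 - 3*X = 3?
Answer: -8036/9 ≈ -892.89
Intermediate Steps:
Q(u) = -2 + (-2 + u)²
X = -⅓ (X = ⅔ - ⅓*3 = ⅔ - 1 = -⅓ ≈ -0.33333)
((5 + X)²*(-Q(-1) + 6))*41 = ((5 - ⅓)²*(-(-2 + (-2 - 1)²) + 6))*41 = ((14/3)²*(-(-2 + (-3)²) + 6))*41 = (196*(-(-2 + 9) + 6)/9)*41 = (196*(-1*7 + 6)/9)*41 = (196*(-7 + 6)/9)*41 = ((196/9)*(-1))*41 = -196/9*41 = -8036/9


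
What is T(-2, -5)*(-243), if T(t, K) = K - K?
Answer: 0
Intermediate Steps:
T(t, K) = 0
T(-2, -5)*(-243) = 0*(-243) = 0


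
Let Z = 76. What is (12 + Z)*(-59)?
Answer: -5192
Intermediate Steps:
(12 + Z)*(-59) = (12 + 76)*(-59) = 88*(-59) = -5192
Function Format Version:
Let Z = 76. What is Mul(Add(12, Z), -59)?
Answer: -5192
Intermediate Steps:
Mul(Add(12, Z), -59) = Mul(Add(12, 76), -59) = Mul(88, -59) = -5192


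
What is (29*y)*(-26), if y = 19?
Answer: -14326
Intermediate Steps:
(29*y)*(-26) = (29*19)*(-26) = 551*(-26) = -14326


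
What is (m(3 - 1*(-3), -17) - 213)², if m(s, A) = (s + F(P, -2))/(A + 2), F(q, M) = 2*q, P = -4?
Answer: 10195249/225 ≈ 45312.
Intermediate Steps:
m(s, A) = (-8 + s)/(2 + A) (m(s, A) = (s + 2*(-4))/(A + 2) = (s - 8)/(2 + A) = (-8 + s)/(2 + A))
(m(3 - 1*(-3), -17) - 213)² = ((-8 + (3 - 1*(-3)))/(2 - 17) - 213)² = ((-8 + (3 + 3))/(-15) - 213)² = (-(-8 + 6)/15 - 213)² = (-1/15*(-2) - 213)² = (2/15 - 213)² = (-3193/15)² = 10195249/225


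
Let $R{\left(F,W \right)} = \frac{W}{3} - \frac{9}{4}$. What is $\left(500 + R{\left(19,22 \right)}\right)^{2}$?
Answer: $\frac{36735721}{144} \approx 2.5511 \cdot 10^{5}$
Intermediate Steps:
$R{\left(F,W \right)} = - \frac{9}{4} + \frac{W}{3}$ ($R{\left(F,W \right)} = W \frac{1}{3} - \frac{9}{4} = \frac{W}{3} - \frac{9}{4} = - \frac{9}{4} + \frac{W}{3}$)
$\left(500 + R{\left(19,22 \right)}\right)^{2} = \left(500 + \left(- \frac{9}{4} + \frac{1}{3} \cdot 22\right)\right)^{2} = \left(500 + \left(- \frac{9}{4} + \frac{22}{3}\right)\right)^{2} = \left(500 + \frac{61}{12}\right)^{2} = \left(\frac{6061}{12}\right)^{2} = \frac{36735721}{144}$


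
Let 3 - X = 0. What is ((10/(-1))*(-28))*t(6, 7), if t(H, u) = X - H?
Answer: -840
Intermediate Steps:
X = 3 (X = 3 - 1*0 = 3 + 0 = 3)
t(H, u) = 3 - H
((10/(-1))*(-28))*t(6, 7) = ((10/(-1))*(-28))*(3 - 1*6) = ((10*(-1))*(-28))*(3 - 6) = -10*(-28)*(-3) = 280*(-3) = -840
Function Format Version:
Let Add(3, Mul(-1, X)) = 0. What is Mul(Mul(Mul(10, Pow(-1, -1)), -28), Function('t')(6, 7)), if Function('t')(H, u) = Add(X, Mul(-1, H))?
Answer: -840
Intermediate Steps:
X = 3 (X = Add(3, Mul(-1, 0)) = Add(3, 0) = 3)
Function('t')(H, u) = Add(3, Mul(-1, H))
Mul(Mul(Mul(10, Pow(-1, -1)), -28), Function('t')(6, 7)) = Mul(Mul(Mul(10, Pow(-1, -1)), -28), Add(3, Mul(-1, 6))) = Mul(Mul(Mul(10, -1), -28), Add(3, -6)) = Mul(Mul(-10, -28), -3) = Mul(280, -3) = -840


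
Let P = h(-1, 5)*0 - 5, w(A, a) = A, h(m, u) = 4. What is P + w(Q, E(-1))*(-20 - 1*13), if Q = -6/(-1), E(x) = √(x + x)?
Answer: -203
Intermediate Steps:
E(x) = √2*√x (E(x) = √(2*x) = √2*√x)
Q = 6 (Q = -6*(-1) = 6)
P = -5 (P = 4*0 - 5 = 0 - 5 = -5)
P + w(Q, E(-1))*(-20 - 1*13) = -5 + 6*(-20 - 1*13) = -5 + 6*(-20 - 13) = -5 + 6*(-33) = -5 - 198 = -203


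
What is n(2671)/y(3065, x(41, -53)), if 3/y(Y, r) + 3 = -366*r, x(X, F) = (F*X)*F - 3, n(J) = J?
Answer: -37528225763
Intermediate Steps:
x(X, F) = -3 + X*F² (x(X, F) = X*F² - 3 = -3 + X*F²)
y(Y, r) = 3/(-3 - 366*r)
n(2671)/y(3065, x(41, -53)) = 2671/((-1/(1 + 122*(-3 + 41*(-53)²)))) = 2671/((-1/(1 + 122*(-3 + 41*2809)))) = 2671/((-1/(1 + 122*(-3 + 115169)))) = 2671/((-1/(1 + 122*115166))) = 2671/((-1/(1 + 14050252))) = 2671/((-1/14050253)) = 2671/((-1*1/14050253)) = 2671/(-1/14050253) = 2671*(-14050253) = -37528225763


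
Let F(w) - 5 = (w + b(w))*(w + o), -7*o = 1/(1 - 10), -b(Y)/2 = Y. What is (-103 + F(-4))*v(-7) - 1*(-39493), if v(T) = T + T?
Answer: 369793/9 ≈ 41088.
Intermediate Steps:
b(Y) = -2*Y
o = 1/63 (o = -1/(7*(1 - 10)) = -1/7/(-9) = -1/7*(-1/9) = 1/63 ≈ 0.015873)
v(T) = 2*T
F(w) = 5 - w*(1/63 + w) (F(w) = 5 + (w - 2*w)*(w + 1/63) = 5 + (-w)*(1/63 + w) = 5 - w*(1/63 + w))
(-103 + F(-4))*v(-7) - 1*(-39493) = (-103 + (5 - 1*(-4)**2 - 1/63*(-4)))*(2*(-7)) - 1*(-39493) = (-103 + (5 - 1*16 + 4/63))*(-14) + 39493 = (-103 + (5 - 16 + 4/63))*(-14) + 39493 = (-103 - 689/63)*(-14) + 39493 = -7178/63*(-14) + 39493 = 14356/9 + 39493 = 369793/9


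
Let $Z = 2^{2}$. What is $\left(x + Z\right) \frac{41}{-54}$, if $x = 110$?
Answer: $- \frac{779}{9} \approx -86.556$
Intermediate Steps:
$Z = 4$
$\left(x + Z\right) \frac{41}{-54} = \left(110 + 4\right) \frac{41}{-54} = 114 \cdot 41 \left(- \frac{1}{54}\right) = 114 \left(- \frac{41}{54}\right) = - \frac{779}{9}$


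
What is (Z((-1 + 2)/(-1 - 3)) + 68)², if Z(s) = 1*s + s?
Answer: 18225/4 ≈ 4556.3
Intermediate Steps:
Z(s) = 2*s (Z(s) = s + s = 2*s)
(Z((-1 + 2)/(-1 - 3)) + 68)² = (2*((-1 + 2)/(-1 - 3)) + 68)² = (2*(1/(-4)) + 68)² = (2*(1*(-¼)) + 68)² = (2*(-¼) + 68)² = (-½ + 68)² = (135/2)² = 18225/4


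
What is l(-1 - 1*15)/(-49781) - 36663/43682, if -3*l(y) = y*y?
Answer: -5464179817/6523600926 ≈ -0.83760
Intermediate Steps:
l(y) = -y²/3 (l(y) = -y*y/3 = -y²/3)
l(-1 - 1*15)/(-49781) - 36663/43682 = -(-1 - 1*15)²/3/(-49781) - 36663/43682 = -(-1 - 15)²/3*(-1/49781) - 36663*1/43682 = -⅓*(-16)²*(-1/49781) - 36663/43682 = -⅓*256*(-1/49781) - 36663/43682 = -256/3*(-1/49781) - 36663/43682 = 256/149343 - 36663/43682 = -5464179817/6523600926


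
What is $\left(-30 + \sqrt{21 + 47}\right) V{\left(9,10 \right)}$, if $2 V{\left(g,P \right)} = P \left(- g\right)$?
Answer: $1350 - 90 \sqrt{17} \approx 978.92$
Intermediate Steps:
$V{\left(g,P \right)} = - \frac{P g}{2}$ ($V{\left(g,P \right)} = \frac{P \left(- g\right)}{2} = \frac{\left(-1\right) P g}{2} = - \frac{P g}{2}$)
$\left(-30 + \sqrt{21 + 47}\right) V{\left(9,10 \right)} = \left(-30 + \sqrt{21 + 47}\right) \left(\left(- \frac{1}{2}\right) 10 \cdot 9\right) = \left(-30 + \sqrt{68}\right) \left(-45\right) = \left(-30 + 2 \sqrt{17}\right) \left(-45\right) = 1350 - 90 \sqrt{17}$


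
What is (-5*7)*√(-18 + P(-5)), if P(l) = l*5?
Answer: -35*I*√43 ≈ -229.51*I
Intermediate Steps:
P(l) = 5*l
(-5*7)*√(-18 + P(-5)) = (-5*7)*√(-18 + 5*(-5)) = -35*√(-18 - 25) = -35*I*√43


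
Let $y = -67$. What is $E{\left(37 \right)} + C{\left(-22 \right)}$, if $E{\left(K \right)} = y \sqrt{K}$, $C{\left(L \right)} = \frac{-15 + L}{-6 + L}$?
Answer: $\frac{37}{28} - 67 \sqrt{37} \approx -406.22$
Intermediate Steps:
$C{\left(L \right)} = \frac{-15 + L}{-6 + L}$
$E{\left(K \right)} = - 67 \sqrt{K}$
$E{\left(37 \right)} + C{\left(-22 \right)} = - 67 \sqrt{37} + \frac{-15 - 22}{-6 - 22} = - 67 \sqrt{37} + \frac{1}{-28} \left(-37\right) = - 67 \sqrt{37} - - \frac{37}{28} = - 67 \sqrt{37} + \frac{37}{28} = \frac{37}{28} - 67 \sqrt{37}$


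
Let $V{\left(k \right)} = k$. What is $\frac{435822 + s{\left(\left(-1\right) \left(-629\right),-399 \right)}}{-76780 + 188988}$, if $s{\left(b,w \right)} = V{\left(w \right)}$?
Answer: $\frac{435423}{112208} \approx 3.8805$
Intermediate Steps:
$s{\left(b,w \right)} = w$
$\frac{435822 + s{\left(\left(-1\right) \left(-629\right),-399 \right)}}{-76780 + 188988} = \frac{435822 - 399}{-76780 + 188988} = \frac{435423}{112208}$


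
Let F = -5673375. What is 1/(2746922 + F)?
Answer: -1/2926453 ≈ -3.4171e-7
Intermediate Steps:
1/(2746922 + F) = 1/(2746922 - 5673375) = 1/(-2926453) = -1/2926453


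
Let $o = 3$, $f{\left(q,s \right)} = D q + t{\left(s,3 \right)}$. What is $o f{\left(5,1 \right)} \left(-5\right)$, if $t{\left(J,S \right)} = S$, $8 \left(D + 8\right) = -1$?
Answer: $\frac{4515}{8} \approx 564.38$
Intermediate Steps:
$D = - \frac{65}{8}$ ($D = -8 + \frac{1}{8} \left(-1\right) = -8 - \frac{1}{8} = - \frac{65}{8} \approx -8.125$)
$f{\left(q,s \right)} = 3 - \frac{65 q}{8}$ ($f{\left(q,s \right)} = - \frac{65 q}{8} + 3 = 3 - \frac{65 q}{8}$)
$o f{\left(5,1 \right)} \left(-5\right) = 3 \left(3 - \frac{325}{8}\right) \left(-5\right) = 3 \left(- \frac{301}{8}\right) \left(-5\right) = \left(- \frac{903}{8}\right) \left(-5\right) = \frac{4515}{8}$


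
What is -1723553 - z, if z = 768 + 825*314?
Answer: -1983371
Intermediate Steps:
z = 259818 (z = 768 + 259050 = 259818)
-1723553 - z = -1723553 - 1*259818 = -1723553 - 259818 = -1983371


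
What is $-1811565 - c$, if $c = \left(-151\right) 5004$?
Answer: $-1055961$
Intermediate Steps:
$c = -755604$
$-1811565 - c = -1811565 - -755604 = -1811565 + 755604 = -1055961$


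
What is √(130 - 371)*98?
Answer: 98*I*√241 ≈ 1521.4*I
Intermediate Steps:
√(130 - 371)*98 = √(-241)*98 = (I*√241)*98 = 98*I*√241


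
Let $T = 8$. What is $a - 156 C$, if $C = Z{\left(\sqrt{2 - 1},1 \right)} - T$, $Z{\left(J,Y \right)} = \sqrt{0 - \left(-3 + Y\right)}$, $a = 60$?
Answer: $1308 - 156 \sqrt{2} \approx 1087.4$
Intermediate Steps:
$Z{\left(J,Y \right)} = \sqrt{3 - Y}$
$C = -8 + \sqrt{2}$ ($C = \sqrt{3 - 1} - 8 = \sqrt{2} - 8 = -8 + \sqrt{2} \approx -6.5858$)
$a - 156 C = 60 - 156 \left(-8 + \sqrt{2}\right) = 60 + \left(1248 - 156 \sqrt{2}\right) = 1308 - 156 \sqrt{2}$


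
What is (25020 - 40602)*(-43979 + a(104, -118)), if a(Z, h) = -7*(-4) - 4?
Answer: 684906810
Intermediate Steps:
a(Z, h) = 24 (a(Z, h) = 28 - 4 = 24)
(25020 - 40602)*(-43979 + a(104, -118)) = (25020 - 40602)*(-43979 + 24) = -15582*(-43955) = 684906810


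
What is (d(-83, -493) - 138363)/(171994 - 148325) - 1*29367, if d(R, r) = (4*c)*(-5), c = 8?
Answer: -695226046/23669 ≈ -29373.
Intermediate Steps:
d(R, r) = -160 (d(R, r) = (4*8)*(-5) = 32*(-5) = -160)
(d(-83, -493) - 138363)/(171994 - 148325) - 1*29367 = (-160 - 138363)/(171994 - 148325) - 1*29367 = -138523/23669 - 29367 = -695226046/23669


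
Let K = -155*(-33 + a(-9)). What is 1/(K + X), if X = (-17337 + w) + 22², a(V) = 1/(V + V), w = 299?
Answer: -18/205747 ≈ -8.7486e-5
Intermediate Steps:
a(V) = 1/(2*V)
X = -16554 (X = (-17337 + 299) + 22² = -17038 + 484 = -16554)
K = 92225/18 (K = -155*(-33 + (½)/(-9)) = -155*(-33 + (½)*(-⅑)) = -155*(-33 - 1/18) = -155*(-595/18) = 92225/18 ≈ 5123.6)
1/(K + X) = 1/(92225/18 - 16554) = 1/(-205747/18) = -18/205747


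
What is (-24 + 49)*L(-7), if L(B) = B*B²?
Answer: -8575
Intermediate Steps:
L(B) = B³
(-24 + 49)*L(-7) = (-24 + 49)*(-7)³ = 25*(-343) = -8575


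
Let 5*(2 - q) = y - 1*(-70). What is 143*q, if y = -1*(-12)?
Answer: -10296/5 ≈ -2059.2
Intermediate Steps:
y = 12
q = -72/5 (q = 2 - (12 - 1*(-70))/5 = 2 - (12 + 70)/5 = 2 - ⅕*82 = 2 - 82/5 = -72/5 ≈ -14.400)
143*q = 143*(-72/5) = -10296/5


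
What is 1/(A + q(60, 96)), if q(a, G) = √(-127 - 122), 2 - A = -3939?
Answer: 3941/15531730 - I*√249/15531730 ≈ 0.00025374 - 1.016e-6*I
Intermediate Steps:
A = 3941 (A = 2 - 1*(-3939) = 2 + 3939 = 3941)
q(a, G) = I*√249 (q(a, G) = √(-249) = I*√249)
1/(A + q(60, 96)) = 1/(3941 + I*√249)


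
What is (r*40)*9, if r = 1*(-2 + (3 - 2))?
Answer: -360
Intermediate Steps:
r = -1 (r = 1*(-2 + 1) = 1*(-1) = -1)
(r*40)*9 = -1*40*9 = -40*9 = -360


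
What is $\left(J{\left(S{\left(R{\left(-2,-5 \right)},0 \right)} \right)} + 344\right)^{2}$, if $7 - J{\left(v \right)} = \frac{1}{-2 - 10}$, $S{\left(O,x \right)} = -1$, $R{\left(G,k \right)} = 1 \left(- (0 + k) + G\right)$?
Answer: $\frac{17749369}{144} \approx 1.2326 \cdot 10^{5}$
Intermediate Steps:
$R{\left(G,k \right)} = G - k$ ($R{\left(G,k \right)} = 1 \left(- k + G\right) = 1 \left(G - k\right) = G - k$)
$J{\left(v \right)} = \frac{85}{12}$ ($J{\left(v \right)} = 7 - \frac{1}{-2 - 10} = 7 - \frac{1}{-12} = 7 - - \frac{1}{12} = 7 + \frac{1}{12} = \frac{85}{12}$)
$\left(J{\left(S{\left(R{\left(-2,-5 \right)},0 \right)} \right)} + 344\right)^{2} = \left(\frac{85}{12} + 344\right)^{2} = \left(\frac{4213}{12}\right)^{2} = \frac{17749369}{144}$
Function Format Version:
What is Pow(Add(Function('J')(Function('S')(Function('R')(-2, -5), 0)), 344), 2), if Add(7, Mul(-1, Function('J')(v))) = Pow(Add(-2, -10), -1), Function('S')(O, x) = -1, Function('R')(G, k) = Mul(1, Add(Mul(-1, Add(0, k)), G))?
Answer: Rational(17749369, 144) ≈ 1.2326e+5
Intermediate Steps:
Function('R')(G, k) = Add(G, Mul(-1, k)) (Function('R')(G, k) = Mul(1, Add(Mul(-1, k), G)) = Mul(1, Add(G, Mul(-1, k))) = Add(G, Mul(-1, k)))
Function('J')(v) = Rational(85, 12) (Function('J')(v) = Add(7, Mul(-1, Pow(Add(-2, -10), -1))) = Add(7, Mul(-1, Pow(-12, -1))) = Add(7, Mul(-1, Rational(-1, 12))) = Add(7, Rational(1, 12)) = Rational(85, 12))
Pow(Add(Function('J')(Function('S')(Function('R')(-2, -5), 0)), 344), 2) = Pow(Add(Rational(85, 12), 344), 2) = Pow(Rational(4213, 12), 2) = Rational(17749369, 144)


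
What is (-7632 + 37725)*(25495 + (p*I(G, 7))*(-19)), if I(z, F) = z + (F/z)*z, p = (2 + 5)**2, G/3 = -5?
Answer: 991353699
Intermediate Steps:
G = -15 (G = 3*(-5) = -15)
p = 49 (p = 7**2 = 49)
I(z, F) = F + z (I(z, F) = z + F = F + z)
(-7632 + 37725)*(25495 + (p*I(G, 7))*(-19)) = (-7632 + 37725)*(25495 + (49*(7 - 15))*(-19)) = 30093*(25495 + (49*(-8))*(-19)) = 30093*(25495 - 392*(-19)) = 30093*(25495 + 7448) = 30093*32943 = 991353699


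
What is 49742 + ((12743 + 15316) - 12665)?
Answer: 65136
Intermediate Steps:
49742 + ((12743 + 15316) - 12665) = 49742 + (28059 - 12665) = 49742 + 15394 = 65136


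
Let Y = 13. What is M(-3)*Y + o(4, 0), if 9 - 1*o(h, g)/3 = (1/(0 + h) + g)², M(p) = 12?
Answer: 2925/16 ≈ 182.81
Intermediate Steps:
o(h, g) = 27 - 3*(g + 1/h)² (o(h, g) = 27 - 3*(1/(0 + h) + g)² = 27 - 3*(1/h + g)² = 27 - 3*(g + 1/h)²)
M(-3)*Y + o(4, 0) = 12*13 + (27 - 3*(1 + 0*4)²/4²) = 156 + (27 - 3*1/16*(1 + 0)²) = 156 + (27 - 3*1/16*1²) = 156 + (27 - 3*1/16*1) = 156 + (27 - 3/16) = 156 + 429/16 = 2925/16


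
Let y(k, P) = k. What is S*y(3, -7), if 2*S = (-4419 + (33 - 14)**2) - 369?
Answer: -13281/2 ≈ -6640.5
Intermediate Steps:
S = -4427/2 (S = ((-4419 + (33 - 14)**2) - 369)/2 = ((-4419 + 19**2) - 369)/2 = ((-4419 + 361) - 369)/2 = (-4058 - 369)/2 = (1/2)*(-4427) = -4427/2 ≈ -2213.5)
S*y(3, -7) = -4427/2*3 = -13281/2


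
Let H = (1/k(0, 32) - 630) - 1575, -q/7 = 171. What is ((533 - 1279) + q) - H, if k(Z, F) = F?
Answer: 8383/32 ≈ 261.97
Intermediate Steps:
q = -1197 (q = -7*171 = -1197)
H = -70559/32 (H = (1/32 - 630) - 1575 = -20159/32 - 1575 = -70559/32 ≈ -2205.0)
((533 - 1279) + q) - H = ((533 - 1279) - 1197) - 1*(-70559/32) = (-746 - 1197) + 70559/32 = -1943 + 70559/32 = 8383/32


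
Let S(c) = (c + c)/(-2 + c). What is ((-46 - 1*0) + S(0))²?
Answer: 2116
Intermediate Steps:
S(c) = 2*c/(-2 + c) (S(c) = (2*c)/(-2 + c) = 2*c/(-2 + c))
((-46 - 1*0) + S(0))² = ((-46 - 1*0) + 2*0/(-2 + 0))² = ((-46 + 0) + 2*0/(-2))² = (-46 + 2*0*(-½))² = (-46 + 0)² = (-46)² = 2116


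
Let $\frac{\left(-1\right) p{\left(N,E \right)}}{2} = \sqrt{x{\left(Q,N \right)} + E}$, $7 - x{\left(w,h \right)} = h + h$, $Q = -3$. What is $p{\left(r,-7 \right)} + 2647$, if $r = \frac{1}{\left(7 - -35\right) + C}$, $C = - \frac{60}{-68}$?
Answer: $2647 - \frac{2 i \sqrt{34}}{27} \approx 2647.0 - 0.43192 i$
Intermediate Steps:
$C = \frac{15}{17}$ ($C = \left(-60\right) \left(- \frac{1}{68}\right) = \frac{15}{17} \approx 0.88235$)
$x{\left(w,h \right)} = 7 - 2 h$ ($x{\left(w,h \right)} = 7 - \left(h + h\right) = 7 - 2 h$)
$r = \frac{17}{729}$ ($r = \frac{1}{\left(7 - -35\right) + \frac{15}{17}} = \frac{1}{\left(7 + 35\right) + \frac{15}{17}} = \frac{1}{42 + \frac{15}{17}} = \frac{1}{\frac{729}{17}} = \frac{17}{729} \approx 0.02332$)
$p{\left(N,E \right)} = - 2 \sqrt{7 + E - 2 N}$ ($p{\left(N,E \right)} = - 2 \sqrt{\left(7 - 2 N\right) + E} = - 2 \sqrt{7 + E - 2 N}$)
$p{\left(r,-7 \right)} + 2647 = - 2 \sqrt{7 - 7 - \frac{34}{729}} + 2647 = - 2 \sqrt{- \frac{34}{729}} + 2647 = - 2 \frac{i \sqrt{34}}{27} + 2647 = - \frac{2 i \sqrt{34}}{27} + 2647 = 2647 - \frac{2 i \sqrt{34}}{27}$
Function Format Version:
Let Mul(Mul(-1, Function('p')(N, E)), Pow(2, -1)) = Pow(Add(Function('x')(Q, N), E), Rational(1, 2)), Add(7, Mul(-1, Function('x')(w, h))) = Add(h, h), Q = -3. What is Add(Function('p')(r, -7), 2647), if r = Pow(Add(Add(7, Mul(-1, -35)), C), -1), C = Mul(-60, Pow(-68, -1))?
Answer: Add(2647, Mul(Rational(-2, 27), I, Pow(34, Rational(1, 2)))) ≈ Add(2647.0, Mul(-0.43192, I))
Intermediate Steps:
C = Rational(15, 17) (C = Mul(-60, Rational(-1, 68)) = Rational(15, 17) ≈ 0.88235)
Function('x')(w, h) = Add(7, Mul(-2, h)) (Function('x')(w, h) = Add(7, Mul(-1, Add(h, h))) = Add(7, Mul(-1, Mul(2, h))) = Add(7, Mul(-2, h)))
r = Rational(17, 729) (r = Pow(Add(Add(7, Mul(-1, -35)), Rational(15, 17)), -1) = Pow(Add(Add(7, 35), Rational(15, 17)), -1) = Pow(Add(42, Rational(15, 17)), -1) = Pow(Rational(729, 17), -1) = Rational(17, 729) ≈ 0.023320)
Function('p')(N, E) = Mul(-2, Pow(Add(7, E, Mul(-2, N)), Rational(1, 2))) (Function('p')(N, E) = Mul(-2, Pow(Add(Add(7, Mul(-2, N)), E), Rational(1, 2))) = Mul(-2, Pow(Add(7, E, Mul(-2, N)), Rational(1, 2))))
Add(Function('p')(r, -7), 2647) = Add(Mul(-2, Pow(Add(7, -7, Mul(-2, Rational(17, 729))), Rational(1, 2))), 2647) = Add(Mul(-2, Pow(Add(7, -7, Rational(-34, 729)), Rational(1, 2))), 2647) = Add(Mul(-2, Pow(Rational(-34, 729), Rational(1, 2))), 2647) = Add(Mul(-2, Mul(Rational(1, 27), I, Pow(34, Rational(1, 2)))), 2647) = Add(Mul(Rational(-2, 27), I, Pow(34, Rational(1, 2))), 2647) = Add(2647, Mul(Rational(-2, 27), I, Pow(34, Rational(1, 2))))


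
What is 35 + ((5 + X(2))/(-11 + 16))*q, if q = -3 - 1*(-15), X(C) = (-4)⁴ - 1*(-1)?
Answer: 3319/5 ≈ 663.80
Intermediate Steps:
X(C) = 257 (X(C) = 256 + 1 = 257)
q = 12 (q = -3 + 15 = 12)
35 + ((5 + X(2))/(-11 + 16))*q = 35 + ((5 + 257)/(-11 + 16))*12 = 35 + (262/5)*12 = 35 + 3144/5 = 3319/5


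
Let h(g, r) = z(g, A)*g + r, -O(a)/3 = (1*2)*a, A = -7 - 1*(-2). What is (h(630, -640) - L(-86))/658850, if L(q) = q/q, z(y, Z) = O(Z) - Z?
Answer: 21409/658850 ≈ 0.032494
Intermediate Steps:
A = -5 (A = -7 + 2 = -5)
O(a) = -6*a (O(a) = -3*1*2*a = -6*a)
z(y, Z) = -7*Z (z(y, Z) = -6*Z - Z = -7*Z)
L(q) = 1
h(g, r) = r + 35*g (h(g, r) = (-7*(-5))*g + r = 35*g + r = r + 35*g)
(h(630, -640) - L(-86))/658850 = ((-640 + 35*630) - 1*1)/658850 = ((-640 + 22050) - 1)*(1/658850) = (21410 - 1)*(1/658850) = 21409*(1/658850) = 21409/658850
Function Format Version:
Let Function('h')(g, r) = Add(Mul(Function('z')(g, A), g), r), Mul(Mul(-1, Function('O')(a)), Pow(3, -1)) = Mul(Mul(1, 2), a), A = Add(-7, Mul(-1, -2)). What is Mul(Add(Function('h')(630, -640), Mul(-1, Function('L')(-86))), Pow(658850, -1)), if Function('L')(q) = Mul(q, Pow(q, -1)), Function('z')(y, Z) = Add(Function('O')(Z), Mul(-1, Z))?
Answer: Rational(21409, 658850) ≈ 0.032494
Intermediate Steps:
A = -5 (A = Add(-7, 2) = -5)
Function('O')(a) = Mul(-6, a) (Function('O')(a) = Mul(-3, Mul(Mul(1, 2), a)) = Mul(-3, Mul(2, a)) = Mul(-6, a))
Function('z')(y, Z) = Mul(-7, Z) (Function('z')(y, Z) = Add(Mul(-6, Z), Mul(-1, Z)) = Mul(-7, Z))
Function('L')(q) = 1
Function('h')(g, r) = Add(r, Mul(35, g)) (Function('h')(g, r) = Add(Mul(Mul(-7, -5), g), r) = Add(Mul(35, g), r) = Add(r, Mul(35, g)))
Mul(Add(Function('h')(630, -640), Mul(-1, Function('L')(-86))), Pow(658850, -1)) = Mul(Add(Add(-640, Mul(35, 630)), Mul(-1, 1)), Pow(658850, -1)) = Mul(Add(Add(-640, 22050), -1), Rational(1, 658850)) = Mul(Add(21410, -1), Rational(1, 658850)) = Mul(21409, Rational(1, 658850)) = Rational(21409, 658850)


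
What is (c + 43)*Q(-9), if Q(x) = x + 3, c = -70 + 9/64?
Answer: 5157/32 ≈ 161.16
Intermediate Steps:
c = -4471/64 (c = -70 + 9*(1/64) = -70 + 9/64 = -4471/64 ≈ -69.859)
Q(x) = 3 + x
(c + 43)*Q(-9) = (-4471/64 + 43)*(3 - 9) = -1719/64*(-6) = 5157/32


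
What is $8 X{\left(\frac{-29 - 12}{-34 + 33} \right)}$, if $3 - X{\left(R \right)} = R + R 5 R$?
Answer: $-67544$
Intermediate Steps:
$X{\left(R \right)} = 3 - R - 5 R^{2}$ ($X{\left(R \right)} = 3 - \left(R + R 5 R\right) = 3 - \left(R + 5 R R\right) = 3 - \left(R + 5 R^{2}\right) = 3 - R - 5 R^{2}$)
$8 X{\left(\frac{-29 - 12}{-34 + 33} \right)} = 8 \left(3 - \frac{-29 - 12}{-34 + 33} - 5 \left(\frac{-29 - 12}{-34 + 33}\right)^{2}\right) = 8 \left(3 - - \frac{41}{-1} - 5 \left(- \frac{41}{-1}\right)^{2}\right) = 8 \left(3 - \left(-41\right) \left(-1\right) - 5 \left(\left(-41\right) \left(-1\right)\right)^{2}\right) = 8 \left(3 - 41 - 5 \cdot 41^{2}\right) = 8 \left(3 - 41 - 8405\right) = 8 \left(-8443\right) = -67544$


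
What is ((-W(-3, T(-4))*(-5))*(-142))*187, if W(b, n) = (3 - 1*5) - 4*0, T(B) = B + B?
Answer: 265540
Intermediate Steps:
T(B) = 2*B
W(b, n) = -2 (W(b, n) = (3 - 5) + 0 = -2 + 0 = -2)
((-W(-3, T(-4))*(-5))*(-142))*187 = ((-1*(-2)*(-5))*(-142))*187 = ((2*(-5))*(-142))*187 = -10*(-142)*187 = 1420*187 = 265540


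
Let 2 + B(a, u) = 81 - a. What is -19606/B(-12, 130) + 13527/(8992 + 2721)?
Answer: -17570317/81991 ≈ -214.30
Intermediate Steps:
B(a, u) = 79 - a (B(a, u) = -2 + (81 - a) = 79 - a)
-19606/B(-12, 130) + 13527/(8992 + 2721) = -19606/(79 - 1*(-12)) + 13527/(8992 + 2721) = -19606/(79 + 12) + 13527/11713 = -19606/91 + 13527*(1/11713) = -19606*1/91 + 13527/11713 = -19606/91 + 13527/11713 = -17570317/81991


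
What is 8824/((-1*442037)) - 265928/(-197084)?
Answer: 28952736530/21779605027 ≈ 1.3294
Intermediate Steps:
8824/((-1*442037)) - 265928/(-197084) = 8824/(-442037) - 265928*(-1/197084) = 8824*(-1/442037) + 66482/49271 = -8824/442037 + 66482/49271 = 28952736530/21779605027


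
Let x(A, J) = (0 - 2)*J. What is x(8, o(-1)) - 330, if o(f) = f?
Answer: -328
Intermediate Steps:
x(A, J) = -2*J
x(8, o(-1)) - 330 = -2*(-1) - 330 = 2 - 330 = -328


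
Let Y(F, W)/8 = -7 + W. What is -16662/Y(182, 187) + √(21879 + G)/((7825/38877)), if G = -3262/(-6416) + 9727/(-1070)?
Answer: -2777/240 + 38877*√16105468799354790/6714945500 ≈ 723.17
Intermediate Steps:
G = -14729523/1716280 (G = -3262*(-1/6416) + 9727*(-1/1070) = 1631/3208 - 9727/1070 = -14729523/1716280 ≈ -8.5822)
Y(F, W) = -56 + 8*W (Y(F, W) = 8*(-7 + W) = -56 + 8*W)
-16662/Y(182, 187) + √(21879 + G)/((7825/38877)) = -16662/(-56 + 8*187) + √(21879 - 14729523/1716280)/((7825/38877)) = -16662/(-56 + 1496) + √(37535760597/1716280)/((7825*(1/38877))) = -16662/1440 + (√16105468799354790/858140)/(7825/38877) = -16662*1/1440 + (√16105468799354790/858140)*(38877/7825) = -2777/240 + 38877*√16105468799354790/6714945500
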